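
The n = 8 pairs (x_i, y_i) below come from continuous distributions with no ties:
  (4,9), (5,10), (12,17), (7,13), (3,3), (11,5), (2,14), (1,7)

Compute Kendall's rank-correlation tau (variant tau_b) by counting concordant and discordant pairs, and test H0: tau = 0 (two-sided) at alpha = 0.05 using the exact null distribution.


Step 1: Enumerate the 28 unordered pairs (i,j) with i<j and classify each by sign(x_j-x_i) * sign(y_j-y_i).
  (1,2):dx=+1,dy=+1->C; (1,3):dx=+8,dy=+8->C; (1,4):dx=+3,dy=+4->C; (1,5):dx=-1,dy=-6->C
  (1,6):dx=+7,dy=-4->D; (1,7):dx=-2,dy=+5->D; (1,8):dx=-3,dy=-2->C; (2,3):dx=+7,dy=+7->C
  (2,4):dx=+2,dy=+3->C; (2,5):dx=-2,dy=-7->C; (2,6):dx=+6,dy=-5->D; (2,7):dx=-3,dy=+4->D
  (2,8):dx=-4,dy=-3->C; (3,4):dx=-5,dy=-4->C; (3,5):dx=-9,dy=-14->C; (3,6):dx=-1,dy=-12->C
  (3,7):dx=-10,dy=-3->C; (3,8):dx=-11,dy=-10->C; (4,5):dx=-4,dy=-10->C; (4,6):dx=+4,dy=-8->D
  (4,7):dx=-5,dy=+1->D; (4,8):dx=-6,dy=-6->C; (5,6):dx=+8,dy=+2->C; (5,7):dx=-1,dy=+11->D
  (5,8):dx=-2,dy=+4->D; (6,7):dx=-9,dy=+9->D; (6,8):dx=-10,dy=+2->D; (7,8):dx=-1,dy=-7->C
Step 2: C = 18, D = 10, total pairs = 28.
Step 3: tau = (C - D)/(n(n-1)/2) = (18 - 10)/28 = 0.285714.
Step 4: Exact two-sided p-value (enumerate n! = 40320 permutations of y under H0): p = 0.398760.
Step 5: alpha = 0.05. fail to reject H0.

tau_b = 0.2857 (C=18, D=10), p = 0.398760, fail to reject H0.


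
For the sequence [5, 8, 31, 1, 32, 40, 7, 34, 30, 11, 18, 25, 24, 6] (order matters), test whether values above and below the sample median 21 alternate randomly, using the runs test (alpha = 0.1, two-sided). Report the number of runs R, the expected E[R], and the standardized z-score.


Step 1: Compute median = 21; label A = above, B = below.
Labels in order: BBABAABAABBAAB  (n_A = 7, n_B = 7)
Step 2: Count runs R = 9.
Step 3: Under H0 (random ordering), E[R] = 2*n_A*n_B/(n_A+n_B) + 1 = 2*7*7/14 + 1 = 8.0000.
        Var[R] = 2*n_A*n_B*(2*n_A*n_B - n_A - n_B) / ((n_A+n_B)^2 * (n_A+n_B-1)) = 8232/2548 = 3.2308.
        SD[R] = 1.7974.
Step 4: Continuity-corrected z = (R - 0.5 - E[R]) / SD[R] = (9 - 0.5 - 8.0000) / 1.7974 = 0.2782.
Step 5: Two-sided p-value via normal approximation = 2*(1 - Phi(|z|)) = 0.780879.
Step 6: alpha = 0.1. fail to reject H0.

R = 9, z = 0.2782, p = 0.780879, fail to reject H0.


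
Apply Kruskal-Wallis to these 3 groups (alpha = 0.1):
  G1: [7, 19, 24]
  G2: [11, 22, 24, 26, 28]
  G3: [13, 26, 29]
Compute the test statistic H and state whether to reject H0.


Step 1: Combine all N = 11 observations and assign midranks.
sorted (value, group, rank): (7,G1,1), (11,G2,2), (13,G3,3), (19,G1,4), (22,G2,5), (24,G1,6.5), (24,G2,6.5), (26,G2,8.5), (26,G3,8.5), (28,G2,10), (29,G3,11)
Step 2: Sum ranks within each group.
R_1 = 11.5 (n_1 = 3)
R_2 = 32 (n_2 = 5)
R_3 = 22.5 (n_3 = 3)
Step 3: H = 12/(N(N+1)) * sum(R_i^2/n_i) - 3(N+1)
     = 12/(11*12) * (11.5^2/3 + 32^2/5 + 22.5^2/3) - 3*12
     = 0.090909 * 417.633 - 36
     = 1.966667.
Step 4: Ties present; correction factor C = 1 - 12/(11^3 - 11) = 0.990909. Corrected H = 1.966667 / 0.990909 = 1.984709.
Step 5: Under H0, H ~ chi^2(2); p-value = 0.370703.
Step 6: alpha = 0.1. fail to reject H0.

H = 1.9847, df = 2, p = 0.370703, fail to reject H0.


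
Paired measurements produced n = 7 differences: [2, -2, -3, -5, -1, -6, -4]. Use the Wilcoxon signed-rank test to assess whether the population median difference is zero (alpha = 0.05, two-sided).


Step 1: Drop any zero differences (none here) and take |d_i|.
|d| = [2, 2, 3, 5, 1, 6, 4]
Step 2: Midrank |d_i| (ties get averaged ranks).
ranks: |2|->2.5, |2|->2.5, |3|->4, |5|->6, |1|->1, |6|->7, |4|->5
Step 3: Attach original signs; sum ranks with positive sign and with negative sign.
W+ = 2.5 = 2.5
W- = 2.5 + 4 + 6 + 1 + 7 + 5 = 25.5
(Check: W+ + W- = 28 should equal n(n+1)/2 = 28.)
Step 4: Test statistic W = min(W+, W-) = 2.5.
Step 5: Ties in |d|, so use the tie-corrected normal approximation.
        E[W] = n(n+1)/4 = 7*8/4 = 14.
        Tie groups: |d|=2 (t=2); sum(t^3 - t) = 6.
        Var[W] = n(n+1)(2n+1)/24 - sum(t^3-t)/48 = 840/24 - 6/48 = 34.875.
        z = (W - E[W]) / sqrt(Var[W]) = (2.5 - 14) / 5.9055 = -1.9473.
        Two-sided p = 2*Phi(z) = 0.051495.
Step 6: alpha = 0.05. fail to reject H0.

W+ = 2.5, W- = 25.5, W = min = 2.5, p = 0.051495, fail to reject H0.


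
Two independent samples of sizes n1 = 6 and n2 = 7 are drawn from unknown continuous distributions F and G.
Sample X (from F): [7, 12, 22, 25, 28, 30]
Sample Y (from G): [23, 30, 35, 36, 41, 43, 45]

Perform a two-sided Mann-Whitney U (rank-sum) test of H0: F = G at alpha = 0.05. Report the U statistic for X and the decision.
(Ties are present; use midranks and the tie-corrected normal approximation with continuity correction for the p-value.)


Step 1: Combine and sort all 13 observations; assign midranks.
sorted (value, group): (7,X), (12,X), (22,X), (23,Y), (25,X), (28,X), (30,X), (30,Y), (35,Y), (36,Y), (41,Y), (43,Y), (45,Y)
ranks: 7->1, 12->2, 22->3, 23->4, 25->5, 28->6, 30->7.5, 30->7.5, 35->9, 36->10, 41->11, 43->12, 45->13
Step 2: Rank sum for X: R1 = 1 + 2 + 3 + 5 + 6 + 7.5 = 24.5.
Step 3: U_X = R1 - n1(n1+1)/2 = 24.5 - 6*7/2 = 24.5 - 21 = 3.5.
       U_Y = n1*n2 - U_X = 42 - 3.5 = 38.5.
Step 4: Ties are present, so use the tie-corrected normal approximation (with continuity correction) for the p-value.
Step 5: p-value = 0.015019; compare to alpha = 0.05. reject H0.

U_X = 3.5, p = 0.015019, reject H0 at alpha = 0.05.


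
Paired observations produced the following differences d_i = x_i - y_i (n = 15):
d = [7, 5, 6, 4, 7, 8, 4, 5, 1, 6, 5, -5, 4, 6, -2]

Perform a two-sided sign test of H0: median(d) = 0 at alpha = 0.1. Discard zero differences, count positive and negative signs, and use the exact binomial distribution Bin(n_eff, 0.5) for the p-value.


Step 1: Discard zero differences. Original n = 15; n_eff = number of nonzero differences = 15.
Nonzero differences (with sign): +7, +5, +6, +4, +7, +8, +4, +5, +1, +6, +5, -5, +4, +6, -2
Step 2: Count signs: positive = 13, negative = 2.
Step 3: Under H0: P(positive) = 0.5, so the number of positives S ~ Bin(15, 0.5).
Step 4: Two-sided exact p-value = sum of Bin(15,0.5) probabilities at or below the observed probability = 0.007385.
Step 5: alpha = 0.1. reject H0.

n_eff = 15, pos = 13, neg = 2, p = 0.007385, reject H0.


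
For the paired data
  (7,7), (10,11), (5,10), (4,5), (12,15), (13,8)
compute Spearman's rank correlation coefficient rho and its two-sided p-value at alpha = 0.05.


Step 1: Rank x and y separately (midranks; no ties here).
rank(x): 7->3, 10->4, 5->2, 4->1, 12->5, 13->6
rank(y): 7->2, 11->5, 10->4, 5->1, 15->6, 8->3
Step 2: d_i = R_x(i) - R_y(i); compute d_i^2.
  (3-2)^2=1, (4-5)^2=1, (2-4)^2=4, (1-1)^2=0, (5-6)^2=1, (6-3)^2=9
sum(d^2) = 16.
Step 3: rho = 1 - 6*16 / (6*(6^2 - 1)) = 1 - 96/210 = 0.542857.
Step 4: Under H0, t = rho * sqrt((n-2)/(1-rho^2)) = 1.2928 ~ t(4).
Step 5: Two-sided p-value from the t-distribution with 4 df = 0.265703.
Step 6: alpha = 0.05. fail to reject H0.

rho = 0.5429, p = 0.265703, fail to reject H0 at alpha = 0.05.


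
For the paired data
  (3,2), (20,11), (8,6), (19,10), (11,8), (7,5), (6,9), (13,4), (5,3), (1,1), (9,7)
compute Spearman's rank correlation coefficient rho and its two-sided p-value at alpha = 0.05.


Step 1: Rank x and y separately (midranks; no ties here).
rank(x): 3->2, 20->11, 8->6, 19->10, 11->8, 7->5, 6->4, 13->9, 5->3, 1->1, 9->7
rank(y): 2->2, 11->11, 6->6, 10->10, 8->8, 5->5, 9->9, 4->4, 3->3, 1->1, 7->7
Step 2: d_i = R_x(i) - R_y(i); compute d_i^2.
  (2-2)^2=0, (11-11)^2=0, (6-6)^2=0, (10-10)^2=0, (8-8)^2=0, (5-5)^2=0, (4-9)^2=25, (9-4)^2=25, (3-3)^2=0, (1-1)^2=0, (7-7)^2=0
sum(d^2) = 50.
Step 3: rho = 1 - 6*50 / (11*(11^2 - 1)) = 1 - 300/1320 = 0.772727.
Step 4: Under H0, t = rho * sqrt((n-2)/(1-rho^2)) = 3.6522 ~ t(9).
Step 5: Two-sided p-value from the t-distribution with 9 df = 0.005299.
Step 6: alpha = 0.05. reject H0.

rho = 0.7727, p = 0.005299, reject H0 at alpha = 0.05.


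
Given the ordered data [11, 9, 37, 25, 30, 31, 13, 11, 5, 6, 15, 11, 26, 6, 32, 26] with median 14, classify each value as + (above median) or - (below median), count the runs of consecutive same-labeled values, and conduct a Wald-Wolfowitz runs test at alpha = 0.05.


Step 1: Compute median = 14; label A = above, B = below.
Labels in order: BBAAAABBBBABABAA  (n_A = 8, n_B = 8)
Step 2: Count runs R = 8.
Step 3: Under H0 (random ordering), E[R] = 2*n_A*n_B/(n_A+n_B) + 1 = 2*8*8/16 + 1 = 9.0000.
        Var[R] = 2*n_A*n_B*(2*n_A*n_B - n_A - n_B) / ((n_A+n_B)^2 * (n_A+n_B-1)) = 14336/3840 = 3.7333.
        SD[R] = 1.9322.
Step 4: Continuity-corrected z = (R + 0.5 - E[R]) / SD[R] = (8 + 0.5 - 9.0000) / 1.9322 = -0.2588.
Step 5: Two-sided p-value via normal approximation = 2*(1 - Phi(|z|)) = 0.795809.
Step 6: alpha = 0.05. fail to reject H0.

R = 8, z = -0.2588, p = 0.795809, fail to reject H0.


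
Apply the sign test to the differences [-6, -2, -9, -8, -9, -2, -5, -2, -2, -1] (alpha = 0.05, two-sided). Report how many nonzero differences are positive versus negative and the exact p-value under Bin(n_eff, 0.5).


Step 1: Discard zero differences. Original n = 10; n_eff = number of nonzero differences = 10.
Nonzero differences (with sign): -6, -2, -9, -8, -9, -2, -5, -2, -2, -1
Step 2: Count signs: positive = 0, negative = 10.
Step 3: Under H0: P(positive) = 0.5, so the number of positives S ~ Bin(10, 0.5).
Step 4: Two-sided exact p-value = sum of Bin(10,0.5) probabilities at or below the observed probability = 0.001953.
Step 5: alpha = 0.05. reject H0.

n_eff = 10, pos = 0, neg = 10, p = 0.001953, reject H0.


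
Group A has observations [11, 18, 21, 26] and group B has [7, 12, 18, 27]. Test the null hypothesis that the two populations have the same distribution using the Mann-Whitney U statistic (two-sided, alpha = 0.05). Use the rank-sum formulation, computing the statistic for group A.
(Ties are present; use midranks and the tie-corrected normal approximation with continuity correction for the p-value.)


Step 1: Combine and sort all 8 observations; assign midranks.
sorted (value, group): (7,Y), (11,X), (12,Y), (18,X), (18,Y), (21,X), (26,X), (27,Y)
ranks: 7->1, 11->2, 12->3, 18->4.5, 18->4.5, 21->6, 26->7, 27->8
Step 2: Rank sum for X: R1 = 2 + 4.5 + 6 + 7 = 19.5.
Step 3: U_X = R1 - n1(n1+1)/2 = 19.5 - 4*5/2 = 19.5 - 10 = 9.5.
       U_Y = n1*n2 - U_X = 16 - 9.5 = 6.5.
Step 4: Ties are present, so use the tie-corrected normal approximation (with continuity correction) for the p-value.
Step 5: p-value = 0.771503; compare to alpha = 0.05. fail to reject H0.

U_X = 9.5, p = 0.771503, fail to reject H0 at alpha = 0.05.


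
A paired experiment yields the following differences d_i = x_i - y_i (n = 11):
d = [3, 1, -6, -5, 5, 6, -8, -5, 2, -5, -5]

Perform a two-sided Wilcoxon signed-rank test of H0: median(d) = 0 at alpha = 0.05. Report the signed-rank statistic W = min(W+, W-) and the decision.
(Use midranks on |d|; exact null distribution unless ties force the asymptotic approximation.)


Step 1: Drop any zero differences (none here) and take |d_i|.
|d| = [3, 1, 6, 5, 5, 6, 8, 5, 2, 5, 5]
Step 2: Midrank |d_i| (ties get averaged ranks).
ranks: |3|->3, |1|->1, |6|->9.5, |5|->6, |5|->6, |6|->9.5, |8|->11, |5|->6, |2|->2, |5|->6, |5|->6
Step 3: Attach original signs; sum ranks with positive sign and with negative sign.
W+ = 3 + 1 + 6 + 9.5 + 2 = 21.5
W- = 9.5 + 6 + 11 + 6 + 6 + 6 = 44.5
(Check: W+ + W- = 66 should equal n(n+1)/2 = 66.)
Step 4: Test statistic W = min(W+, W-) = 21.5.
Step 5: Ties in |d|, so use the tie-corrected normal approximation.
        E[W] = n(n+1)/4 = 11*12/4 = 33.
        Tie groups: |d|=5 (t=5), |d|=6 (t=2); sum(t^3 - t) = 126.
        Var[W] = n(n+1)(2n+1)/24 - sum(t^3-t)/48 = 3036/24 - 126/48 = 123.875.
        z = (W - E[W]) / sqrt(Var[W]) = (21.5 - 33) / 11.1299 = -1.0333.
        Two-sided p = 2*Phi(z) = 0.301486.
Step 6: alpha = 0.05. fail to reject H0.

W+ = 21.5, W- = 44.5, W = min = 21.5, p = 0.301486, fail to reject H0.


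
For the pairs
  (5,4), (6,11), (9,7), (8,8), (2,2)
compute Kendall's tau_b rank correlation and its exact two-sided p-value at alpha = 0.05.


Step 1: Enumerate the 10 unordered pairs (i,j) with i<j and classify each by sign(x_j-x_i) * sign(y_j-y_i).
  (1,2):dx=+1,dy=+7->C; (1,3):dx=+4,dy=+3->C; (1,4):dx=+3,dy=+4->C; (1,5):dx=-3,dy=-2->C
  (2,3):dx=+3,dy=-4->D; (2,4):dx=+2,dy=-3->D; (2,5):dx=-4,dy=-9->C; (3,4):dx=-1,dy=+1->D
  (3,5):dx=-7,dy=-5->C; (4,5):dx=-6,dy=-6->C
Step 2: C = 7, D = 3, total pairs = 10.
Step 3: tau = (C - D)/(n(n-1)/2) = (7 - 3)/10 = 0.400000.
Step 4: Exact two-sided p-value (enumerate n! = 120 permutations of y under H0): p = 0.483333.
Step 5: alpha = 0.05. fail to reject H0.

tau_b = 0.4000 (C=7, D=3), p = 0.483333, fail to reject H0.


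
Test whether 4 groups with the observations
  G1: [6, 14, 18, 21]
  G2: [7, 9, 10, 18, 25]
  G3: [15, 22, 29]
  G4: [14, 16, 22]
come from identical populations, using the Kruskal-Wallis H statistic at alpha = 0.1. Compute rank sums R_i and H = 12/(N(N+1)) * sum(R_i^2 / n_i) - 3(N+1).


Step 1: Combine all N = 15 observations and assign midranks.
sorted (value, group, rank): (6,G1,1), (7,G2,2), (9,G2,3), (10,G2,4), (14,G1,5.5), (14,G4,5.5), (15,G3,7), (16,G4,8), (18,G1,9.5), (18,G2,9.5), (21,G1,11), (22,G3,12.5), (22,G4,12.5), (25,G2,14), (29,G3,15)
Step 2: Sum ranks within each group.
R_1 = 27 (n_1 = 4)
R_2 = 32.5 (n_2 = 5)
R_3 = 34.5 (n_3 = 3)
R_4 = 26 (n_4 = 3)
Step 3: H = 12/(N(N+1)) * sum(R_i^2/n_i) - 3(N+1)
     = 12/(15*16) * (27^2/4 + 32.5^2/5 + 34.5^2/3 + 26^2/3) - 3*16
     = 0.050000 * 1015.58 - 48
     = 2.779167.
Step 4: Ties present; correction factor C = 1 - 18/(15^3 - 15) = 0.994643. Corrected H = 2.779167 / 0.994643 = 2.794135.
Step 5: Under H0, H ~ chi^2(3); p-value = 0.424466.
Step 6: alpha = 0.1. fail to reject H0.

H = 2.7941, df = 3, p = 0.424466, fail to reject H0.


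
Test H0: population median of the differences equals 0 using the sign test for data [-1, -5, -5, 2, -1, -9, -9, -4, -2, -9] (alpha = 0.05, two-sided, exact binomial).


Step 1: Discard zero differences. Original n = 10; n_eff = number of nonzero differences = 10.
Nonzero differences (with sign): -1, -5, -5, +2, -1, -9, -9, -4, -2, -9
Step 2: Count signs: positive = 1, negative = 9.
Step 3: Under H0: P(positive) = 0.5, so the number of positives S ~ Bin(10, 0.5).
Step 4: Two-sided exact p-value = sum of Bin(10,0.5) probabilities at or below the observed probability = 0.021484.
Step 5: alpha = 0.05. reject H0.

n_eff = 10, pos = 1, neg = 9, p = 0.021484, reject H0.


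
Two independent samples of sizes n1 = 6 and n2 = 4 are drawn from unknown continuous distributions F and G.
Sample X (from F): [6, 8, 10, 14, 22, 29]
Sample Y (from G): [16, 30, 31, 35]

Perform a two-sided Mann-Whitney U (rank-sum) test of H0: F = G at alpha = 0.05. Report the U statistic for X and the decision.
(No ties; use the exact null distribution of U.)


Step 1: Combine and sort all 10 observations; assign midranks.
sorted (value, group): (6,X), (8,X), (10,X), (14,X), (16,Y), (22,X), (29,X), (30,Y), (31,Y), (35,Y)
ranks: 6->1, 8->2, 10->3, 14->4, 16->5, 22->6, 29->7, 30->8, 31->9, 35->10
Step 2: Rank sum for X: R1 = 1 + 2 + 3 + 4 + 6 + 7 = 23.
Step 3: U_X = R1 - n1(n1+1)/2 = 23 - 6*7/2 = 23 - 21 = 2.
       U_Y = n1*n2 - U_X = 24 - 2 = 22.
Step 4: No ties, so the exact null distribution of U (based on enumerating the C(10,6) = 210 equally likely rank assignments) gives the two-sided p-value.
Step 5: p-value = 0.038095; compare to alpha = 0.05. reject H0.

U_X = 2, p = 0.038095, reject H0 at alpha = 0.05.


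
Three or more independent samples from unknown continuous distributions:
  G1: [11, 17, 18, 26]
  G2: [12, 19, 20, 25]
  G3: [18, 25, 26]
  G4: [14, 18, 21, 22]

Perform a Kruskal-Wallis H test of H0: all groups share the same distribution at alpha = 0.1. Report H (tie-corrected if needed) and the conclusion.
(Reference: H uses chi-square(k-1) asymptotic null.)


Step 1: Combine all N = 15 observations and assign midranks.
sorted (value, group, rank): (11,G1,1), (12,G2,2), (14,G4,3), (17,G1,4), (18,G1,6), (18,G3,6), (18,G4,6), (19,G2,8), (20,G2,9), (21,G4,10), (22,G4,11), (25,G2,12.5), (25,G3,12.5), (26,G1,14.5), (26,G3,14.5)
Step 2: Sum ranks within each group.
R_1 = 25.5 (n_1 = 4)
R_2 = 31.5 (n_2 = 4)
R_3 = 33 (n_3 = 3)
R_4 = 30 (n_4 = 4)
Step 3: H = 12/(N(N+1)) * sum(R_i^2/n_i) - 3(N+1)
     = 12/(15*16) * (25.5^2/4 + 31.5^2/4 + 33^2/3 + 30^2/4) - 3*16
     = 0.050000 * 998.625 - 48
     = 1.931250.
Step 4: Ties present; correction factor C = 1 - 36/(15^3 - 15) = 0.989286. Corrected H = 1.931250 / 0.989286 = 1.952166.
Step 5: Under H0, H ~ chi^2(3); p-value = 0.582394.
Step 6: alpha = 0.1. fail to reject H0.

H = 1.9522, df = 3, p = 0.582394, fail to reject H0.


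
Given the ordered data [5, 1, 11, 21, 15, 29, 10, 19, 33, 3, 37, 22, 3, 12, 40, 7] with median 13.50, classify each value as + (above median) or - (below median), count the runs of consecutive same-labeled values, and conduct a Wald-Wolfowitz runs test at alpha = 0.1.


Step 1: Compute median = 13.50; label A = above, B = below.
Labels in order: BBBAAABAABAABBAB  (n_A = 8, n_B = 8)
Step 2: Count runs R = 9.
Step 3: Under H0 (random ordering), E[R] = 2*n_A*n_B/(n_A+n_B) + 1 = 2*8*8/16 + 1 = 9.0000.
        Var[R] = 2*n_A*n_B*(2*n_A*n_B - n_A - n_B) / ((n_A+n_B)^2 * (n_A+n_B-1)) = 14336/3840 = 3.7333.
        SD[R] = 1.9322.
Step 4: R = E[R], so z = 0 with no continuity correction.
Step 5: Two-sided p-value via normal approximation = 2*(1 - Phi(|z|)) = 1.000000.
Step 6: alpha = 0.1. fail to reject H0.

R = 9, z = 0.0000, p = 1.000000, fail to reject H0.


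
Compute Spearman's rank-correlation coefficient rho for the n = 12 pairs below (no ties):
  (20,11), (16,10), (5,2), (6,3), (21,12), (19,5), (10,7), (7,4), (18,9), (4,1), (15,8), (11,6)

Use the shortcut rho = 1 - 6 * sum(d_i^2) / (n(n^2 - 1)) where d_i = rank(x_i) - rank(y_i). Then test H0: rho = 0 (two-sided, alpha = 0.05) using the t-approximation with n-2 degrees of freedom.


Step 1: Rank x and y separately (midranks; no ties here).
rank(x): 20->11, 16->8, 5->2, 6->3, 21->12, 19->10, 10->5, 7->4, 18->9, 4->1, 15->7, 11->6
rank(y): 11->11, 10->10, 2->2, 3->3, 12->12, 5->5, 7->7, 4->4, 9->9, 1->1, 8->8, 6->6
Step 2: d_i = R_x(i) - R_y(i); compute d_i^2.
  (11-11)^2=0, (8-10)^2=4, (2-2)^2=0, (3-3)^2=0, (12-12)^2=0, (10-5)^2=25, (5-7)^2=4, (4-4)^2=0, (9-9)^2=0, (1-1)^2=0, (7-8)^2=1, (6-6)^2=0
sum(d^2) = 34.
Step 3: rho = 1 - 6*34 / (12*(12^2 - 1)) = 1 - 204/1716 = 0.881119.
Step 4: Under H0, t = rho * sqrt((n-2)/(1-rho^2)) = 5.8921 ~ t(10).
Step 5: Two-sided p-value from the t-distribution with 10 df = 0.000153.
Step 6: alpha = 0.05. reject H0.

rho = 0.8811, p = 0.000153, reject H0 at alpha = 0.05.


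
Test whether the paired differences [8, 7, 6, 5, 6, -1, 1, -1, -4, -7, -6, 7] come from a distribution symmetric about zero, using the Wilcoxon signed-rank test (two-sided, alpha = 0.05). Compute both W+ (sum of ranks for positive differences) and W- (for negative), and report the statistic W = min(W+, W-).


Step 1: Drop any zero differences (none here) and take |d_i|.
|d| = [8, 7, 6, 5, 6, 1, 1, 1, 4, 7, 6, 7]
Step 2: Midrank |d_i| (ties get averaged ranks).
ranks: |8|->12, |7|->10, |6|->7, |5|->5, |6|->7, |1|->2, |1|->2, |1|->2, |4|->4, |7|->10, |6|->7, |7|->10
Step 3: Attach original signs; sum ranks with positive sign and with negative sign.
W+ = 12 + 10 + 7 + 5 + 7 + 2 + 10 = 53
W- = 2 + 2 + 4 + 10 + 7 = 25
(Check: W+ + W- = 78 should equal n(n+1)/2 = 78.)
Step 4: Test statistic W = min(W+, W-) = 25.
Step 5: Ties in |d|, so use the tie-corrected normal approximation.
        E[W] = n(n+1)/4 = 12*13/4 = 39.
        Tie groups: |d|=1 (t=3), |d|=6 (t=3), |d|=7 (t=3); sum(t^3 - t) = 72.
        Var[W] = n(n+1)(2n+1)/24 - sum(t^3-t)/48 = 3900/24 - 72/48 = 161.
        z = (W - E[W]) / sqrt(Var[W]) = (25 - 39) / 12.6886 = -1.1034.
        Two-sided p = 2*Phi(z) = 0.269873.
Step 6: alpha = 0.05. fail to reject H0.

W+ = 53, W- = 25, W = min = 25, p = 0.269873, fail to reject H0.


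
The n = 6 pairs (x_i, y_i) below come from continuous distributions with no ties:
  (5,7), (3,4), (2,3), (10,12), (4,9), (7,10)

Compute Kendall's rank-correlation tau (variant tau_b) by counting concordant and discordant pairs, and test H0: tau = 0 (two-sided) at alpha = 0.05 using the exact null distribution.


Step 1: Enumerate the 15 unordered pairs (i,j) with i<j and classify each by sign(x_j-x_i) * sign(y_j-y_i).
  (1,2):dx=-2,dy=-3->C; (1,3):dx=-3,dy=-4->C; (1,4):dx=+5,dy=+5->C; (1,5):dx=-1,dy=+2->D
  (1,6):dx=+2,dy=+3->C; (2,3):dx=-1,dy=-1->C; (2,4):dx=+7,dy=+8->C; (2,5):dx=+1,dy=+5->C
  (2,6):dx=+4,dy=+6->C; (3,4):dx=+8,dy=+9->C; (3,5):dx=+2,dy=+6->C; (3,6):dx=+5,dy=+7->C
  (4,5):dx=-6,dy=-3->C; (4,6):dx=-3,dy=-2->C; (5,6):dx=+3,dy=+1->C
Step 2: C = 14, D = 1, total pairs = 15.
Step 3: tau = (C - D)/(n(n-1)/2) = (14 - 1)/15 = 0.866667.
Step 4: Exact two-sided p-value (enumerate n! = 720 permutations of y under H0): p = 0.016667.
Step 5: alpha = 0.05. reject H0.

tau_b = 0.8667 (C=14, D=1), p = 0.016667, reject H0.


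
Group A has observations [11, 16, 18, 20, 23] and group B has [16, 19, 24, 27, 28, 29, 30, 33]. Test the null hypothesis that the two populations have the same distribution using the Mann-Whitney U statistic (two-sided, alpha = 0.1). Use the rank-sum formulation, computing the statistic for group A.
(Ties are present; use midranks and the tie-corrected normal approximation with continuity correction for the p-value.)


Step 1: Combine and sort all 13 observations; assign midranks.
sorted (value, group): (11,X), (16,X), (16,Y), (18,X), (19,Y), (20,X), (23,X), (24,Y), (27,Y), (28,Y), (29,Y), (30,Y), (33,Y)
ranks: 11->1, 16->2.5, 16->2.5, 18->4, 19->5, 20->6, 23->7, 24->8, 27->9, 28->10, 29->11, 30->12, 33->13
Step 2: Rank sum for X: R1 = 1 + 2.5 + 4 + 6 + 7 = 20.5.
Step 3: U_X = R1 - n1(n1+1)/2 = 20.5 - 5*6/2 = 20.5 - 15 = 5.5.
       U_Y = n1*n2 - U_X = 40 - 5.5 = 34.5.
Step 4: Ties are present, so use the tie-corrected normal approximation (with continuity correction) for the p-value.
Step 5: p-value = 0.040149; compare to alpha = 0.1. reject H0.

U_X = 5.5, p = 0.040149, reject H0 at alpha = 0.1.


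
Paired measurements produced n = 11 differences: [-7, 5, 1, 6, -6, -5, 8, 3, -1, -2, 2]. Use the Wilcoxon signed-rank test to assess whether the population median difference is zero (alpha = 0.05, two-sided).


Step 1: Drop any zero differences (none here) and take |d_i|.
|d| = [7, 5, 1, 6, 6, 5, 8, 3, 1, 2, 2]
Step 2: Midrank |d_i| (ties get averaged ranks).
ranks: |7|->10, |5|->6.5, |1|->1.5, |6|->8.5, |6|->8.5, |5|->6.5, |8|->11, |3|->5, |1|->1.5, |2|->3.5, |2|->3.5
Step 3: Attach original signs; sum ranks with positive sign and with negative sign.
W+ = 6.5 + 1.5 + 8.5 + 11 + 5 + 3.5 = 36
W- = 10 + 8.5 + 6.5 + 1.5 + 3.5 = 30
(Check: W+ + W- = 66 should equal n(n+1)/2 = 66.)
Step 4: Test statistic W = min(W+, W-) = 30.
Step 5: Ties in |d|, so use the tie-corrected normal approximation.
        E[W] = n(n+1)/4 = 11*12/4 = 33.
        Tie groups: |d|=1 (t=2), |d|=2 (t=2), |d|=5 (t=2), |d|=6 (t=2); sum(t^3 - t) = 24.
        Var[W] = n(n+1)(2n+1)/24 - sum(t^3-t)/48 = 3036/24 - 24/48 = 126.
        z = (W - E[W]) / sqrt(Var[W]) = (30 - 33) / 11.2250 = -0.2673.
        Two-sided p = 2*Phi(z) = 0.789268.
Step 6: alpha = 0.05. fail to reject H0.

W+ = 36, W- = 30, W = min = 30, p = 0.789268, fail to reject H0.


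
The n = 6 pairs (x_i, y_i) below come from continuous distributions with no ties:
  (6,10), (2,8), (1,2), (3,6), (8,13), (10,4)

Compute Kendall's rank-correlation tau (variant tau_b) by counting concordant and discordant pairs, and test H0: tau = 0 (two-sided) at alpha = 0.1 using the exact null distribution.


Step 1: Enumerate the 15 unordered pairs (i,j) with i<j and classify each by sign(x_j-x_i) * sign(y_j-y_i).
  (1,2):dx=-4,dy=-2->C; (1,3):dx=-5,dy=-8->C; (1,4):dx=-3,dy=-4->C; (1,5):dx=+2,dy=+3->C
  (1,6):dx=+4,dy=-6->D; (2,3):dx=-1,dy=-6->C; (2,4):dx=+1,dy=-2->D; (2,5):dx=+6,dy=+5->C
  (2,6):dx=+8,dy=-4->D; (3,4):dx=+2,dy=+4->C; (3,5):dx=+7,dy=+11->C; (3,6):dx=+9,dy=+2->C
  (4,5):dx=+5,dy=+7->C; (4,6):dx=+7,dy=-2->D; (5,6):dx=+2,dy=-9->D
Step 2: C = 10, D = 5, total pairs = 15.
Step 3: tau = (C - D)/(n(n-1)/2) = (10 - 5)/15 = 0.333333.
Step 4: Exact two-sided p-value (enumerate n! = 720 permutations of y under H0): p = 0.469444.
Step 5: alpha = 0.1. fail to reject H0.

tau_b = 0.3333 (C=10, D=5), p = 0.469444, fail to reject H0.


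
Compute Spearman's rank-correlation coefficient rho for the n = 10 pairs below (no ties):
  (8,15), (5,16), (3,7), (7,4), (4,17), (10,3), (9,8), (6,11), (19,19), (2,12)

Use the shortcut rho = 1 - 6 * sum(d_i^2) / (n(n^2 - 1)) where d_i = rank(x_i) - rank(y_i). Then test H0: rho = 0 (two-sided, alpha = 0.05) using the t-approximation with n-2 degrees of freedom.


Step 1: Rank x and y separately (midranks; no ties here).
rank(x): 8->7, 5->4, 3->2, 7->6, 4->3, 10->9, 9->8, 6->5, 19->10, 2->1
rank(y): 15->7, 16->8, 7->3, 4->2, 17->9, 3->1, 8->4, 11->5, 19->10, 12->6
Step 2: d_i = R_x(i) - R_y(i); compute d_i^2.
  (7-7)^2=0, (4-8)^2=16, (2-3)^2=1, (6-2)^2=16, (3-9)^2=36, (9-1)^2=64, (8-4)^2=16, (5-5)^2=0, (10-10)^2=0, (1-6)^2=25
sum(d^2) = 174.
Step 3: rho = 1 - 6*174 / (10*(10^2 - 1)) = 1 - 1044/990 = -0.054545.
Step 4: Under H0, t = rho * sqrt((n-2)/(1-rho^2)) = -0.1545 ~ t(8).
Step 5: Two-sided p-value from the t-distribution with 8 df = 0.881036.
Step 6: alpha = 0.05. fail to reject H0.

rho = -0.0545, p = 0.881036, fail to reject H0 at alpha = 0.05.


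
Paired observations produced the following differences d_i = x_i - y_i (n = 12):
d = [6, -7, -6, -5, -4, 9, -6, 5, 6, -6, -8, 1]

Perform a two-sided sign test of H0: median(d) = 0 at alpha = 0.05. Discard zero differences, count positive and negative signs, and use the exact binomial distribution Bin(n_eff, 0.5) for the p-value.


Step 1: Discard zero differences. Original n = 12; n_eff = number of nonzero differences = 12.
Nonzero differences (with sign): +6, -7, -6, -5, -4, +9, -6, +5, +6, -6, -8, +1
Step 2: Count signs: positive = 5, negative = 7.
Step 3: Under H0: P(positive) = 0.5, so the number of positives S ~ Bin(12, 0.5).
Step 4: Two-sided exact p-value = sum of Bin(12,0.5) probabilities at or below the observed probability = 0.774414.
Step 5: alpha = 0.05. fail to reject H0.

n_eff = 12, pos = 5, neg = 7, p = 0.774414, fail to reject H0.


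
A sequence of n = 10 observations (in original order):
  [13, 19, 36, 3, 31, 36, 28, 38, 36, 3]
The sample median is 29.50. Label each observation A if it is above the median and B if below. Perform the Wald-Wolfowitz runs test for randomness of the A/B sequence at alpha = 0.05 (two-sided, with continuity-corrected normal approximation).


Step 1: Compute median = 29.50; label A = above, B = below.
Labels in order: BBABAABAAB  (n_A = 5, n_B = 5)
Step 2: Count runs R = 7.
Step 3: Under H0 (random ordering), E[R] = 2*n_A*n_B/(n_A+n_B) + 1 = 2*5*5/10 + 1 = 6.0000.
        Var[R] = 2*n_A*n_B*(2*n_A*n_B - n_A - n_B) / ((n_A+n_B)^2 * (n_A+n_B-1)) = 2000/900 = 2.2222.
        SD[R] = 1.4907.
Step 4: Continuity-corrected z = (R - 0.5 - E[R]) / SD[R] = (7 - 0.5 - 6.0000) / 1.4907 = 0.3354.
Step 5: Two-sided p-value via normal approximation = 2*(1 - Phi(|z|)) = 0.737316.
Step 6: alpha = 0.05. fail to reject H0.

R = 7, z = 0.3354, p = 0.737316, fail to reject H0.


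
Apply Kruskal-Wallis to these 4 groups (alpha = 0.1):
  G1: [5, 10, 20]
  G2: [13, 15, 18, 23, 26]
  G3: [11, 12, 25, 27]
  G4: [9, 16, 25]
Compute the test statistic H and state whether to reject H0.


Step 1: Combine all N = 15 observations and assign midranks.
sorted (value, group, rank): (5,G1,1), (9,G4,2), (10,G1,3), (11,G3,4), (12,G3,5), (13,G2,6), (15,G2,7), (16,G4,8), (18,G2,9), (20,G1,10), (23,G2,11), (25,G3,12.5), (25,G4,12.5), (26,G2,14), (27,G3,15)
Step 2: Sum ranks within each group.
R_1 = 14 (n_1 = 3)
R_2 = 47 (n_2 = 5)
R_3 = 36.5 (n_3 = 4)
R_4 = 22.5 (n_4 = 3)
Step 3: H = 12/(N(N+1)) * sum(R_i^2/n_i) - 3(N+1)
     = 12/(15*16) * (14^2/3 + 47^2/5 + 36.5^2/4 + 22.5^2/3) - 3*16
     = 0.050000 * 1008.95 - 48
     = 2.447292.
Step 4: Ties present; correction factor C = 1 - 6/(15^3 - 15) = 0.998214. Corrected H = 2.447292 / 0.998214 = 2.451670.
Step 5: Under H0, H ~ chi^2(3); p-value = 0.484089.
Step 6: alpha = 0.1. fail to reject H0.

H = 2.4517, df = 3, p = 0.484089, fail to reject H0.


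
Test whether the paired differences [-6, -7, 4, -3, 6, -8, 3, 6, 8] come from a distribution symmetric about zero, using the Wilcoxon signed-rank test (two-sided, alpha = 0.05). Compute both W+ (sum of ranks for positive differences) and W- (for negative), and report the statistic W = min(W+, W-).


Step 1: Drop any zero differences (none here) and take |d_i|.
|d| = [6, 7, 4, 3, 6, 8, 3, 6, 8]
Step 2: Midrank |d_i| (ties get averaged ranks).
ranks: |6|->5, |7|->7, |4|->3, |3|->1.5, |6|->5, |8|->8.5, |3|->1.5, |6|->5, |8|->8.5
Step 3: Attach original signs; sum ranks with positive sign and with negative sign.
W+ = 3 + 5 + 1.5 + 5 + 8.5 = 23
W- = 5 + 7 + 1.5 + 8.5 = 22
(Check: W+ + W- = 45 should equal n(n+1)/2 = 45.)
Step 4: Test statistic W = min(W+, W-) = 22.
Step 5: Ties in |d|, so use the tie-corrected normal approximation.
        E[W] = n(n+1)/4 = 9*10/4 = 22.5.
        Tie groups: |d|=3 (t=2), |d|=6 (t=3), |d|=8 (t=2); sum(t^3 - t) = 36.
        Var[W] = n(n+1)(2n+1)/24 - sum(t^3-t)/48 = 1710/24 - 36/48 = 70.5.
        z = (W - E[W]) / sqrt(Var[W]) = (22 - 22.5) / 8.3964 = -0.0595.
        Two-sided p = 2*Phi(z) = 0.952515.
Step 6: alpha = 0.05. fail to reject H0.

W+ = 23, W- = 22, W = min = 22, p = 0.952515, fail to reject H0.


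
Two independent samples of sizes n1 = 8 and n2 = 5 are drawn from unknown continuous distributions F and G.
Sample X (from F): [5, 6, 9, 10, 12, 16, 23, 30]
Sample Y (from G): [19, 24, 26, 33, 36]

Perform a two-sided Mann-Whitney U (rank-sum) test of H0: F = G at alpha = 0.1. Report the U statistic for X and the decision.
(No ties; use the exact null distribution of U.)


Step 1: Combine and sort all 13 observations; assign midranks.
sorted (value, group): (5,X), (6,X), (9,X), (10,X), (12,X), (16,X), (19,Y), (23,X), (24,Y), (26,Y), (30,X), (33,Y), (36,Y)
ranks: 5->1, 6->2, 9->3, 10->4, 12->5, 16->6, 19->7, 23->8, 24->9, 26->10, 30->11, 33->12, 36->13
Step 2: Rank sum for X: R1 = 1 + 2 + 3 + 4 + 5 + 6 + 8 + 11 = 40.
Step 3: U_X = R1 - n1(n1+1)/2 = 40 - 8*9/2 = 40 - 36 = 4.
       U_Y = n1*n2 - U_X = 40 - 4 = 36.
Step 4: No ties, so the exact null distribution of U (based on enumerating the C(13,8) = 1287 equally likely rank assignments) gives the two-sided p-value.
Step 5: p-value = 0.018648; compare to alpha = 0.1. reject H0.

U_X = 4, p = 0.018648, reject H0 at alpha = 0.1.


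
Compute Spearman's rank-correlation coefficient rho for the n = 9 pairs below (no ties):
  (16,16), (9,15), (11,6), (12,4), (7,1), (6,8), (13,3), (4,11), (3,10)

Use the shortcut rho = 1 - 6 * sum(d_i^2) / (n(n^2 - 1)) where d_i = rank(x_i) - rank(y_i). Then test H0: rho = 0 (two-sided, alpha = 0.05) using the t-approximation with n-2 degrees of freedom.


Step 1: Rank x and y separately (midranks; no ties here).
rank(x): 16->9, 9->5, 11->6, 12->7, 7->4, 6->3, 13->8, 4->2, 3->1
rank(y): 16->9, 15->8, 6->4, 4->3, 1->1, 8->5, 3->2, 11->7, 10->6
Step 2: d_i = R_x(i) - R_y(i); compute d_i^2.
  (9-9)^2=0, (5-8)^2=9, (6-4)^2=4, (7-3)^2=16, (4-1)^2=9, (3-5)^2=4, (8-2)^2=36, (2-7)^2=25, (1-6)^2=25
sum(d^2) = 128.
Step 3: rho = 1 - 6*128 / (9*(9^2 - 1)) = 1 - 768/720 = -0.066667.
Step 4: Under H0, t = rho * sqrt((n-2)/(1-rho^2)) = -0.1768 ~ t(7).
Step 5: Two-sided p-value from the t-distribution with 7 df = 0.864690.
Step 6: alpha = 0.05. fail to reject H0.

rho = -0.0667, p = 0.864690, fail to reject H0 at alpha = 0.05.


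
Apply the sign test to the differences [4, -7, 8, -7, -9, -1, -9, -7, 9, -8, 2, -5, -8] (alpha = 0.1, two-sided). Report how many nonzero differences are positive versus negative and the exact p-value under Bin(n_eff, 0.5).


Step 1: Discard zero differences. Original n = 13; n_eff = number of nonzero differences = 13.
Nonzero differences (with sign): +4, -7, +8, -7, -9, -1, -9, -7, +9, -8, +2, -5, -8
Step 2: Count signs: positive = 4, negative = 9.
Step 3: Under H0: P(positive) = 0.5, so the number of positives S ~ Bin(13, 0.5).
Step 4: Two-sided exact p-value = sum of Bin(13,0.5) probabilities at or below the observed probability = 0.266846.
Step 5: alpha = 0.1. fail to reject H0.

n_eff = 13, pos = 4, neg = 9, p = 0.266846, fail to reject H0.


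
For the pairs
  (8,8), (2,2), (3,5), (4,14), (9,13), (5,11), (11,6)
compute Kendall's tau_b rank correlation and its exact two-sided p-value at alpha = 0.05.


Step 1: Enumerate the 21 unordered pairs (i,j) with i<j and classify each by sign(x_j-x_i) * sign(y_j-y_i).
  (1,2):dx=-6,dy=-6->C; (1,3):dx=-5,dy=-3->C; (1,4):dx=-4,dy=+6->D; (1,5):dx=+1,dy=+5->C
  (1,6):dx=-3,dy=+3->D; (1,7):dx=+3,dy=-2->D; (2,3):dx=+1,dy=+3->C; (2,4):dx=+2,dy=+12->C
  (2,5):dx=+7,dy=+11->C; (2,6):dx=+3,dy=+9->C; (2,7):dx=+9,dy=+4->C; (3,4):dx=+1,dy=+9->C
  (3,5):dx=+6,dy=+8->C; (3,6):dx=+2,dy=+6->C; (3,7):dx=+8,dy=+1->C; (4,5):dx=+5,dy=-1->D
  (4,6):dx=+1,dy=-3->D; (4,7):dx=+7,dy=-8->D; (5,6):dx=-4,dy=-2->C; (5,7):dx=+2,dy=-7->D
  (6,7):dx=+6,dy=-5->D
Step 2: C = 13, D = 8, total pairs = 21.
Step 3: tau = (C - D)/(n(n-1)/2) = (13 - 8)/21 = 0.238095.
Step 4: Exact two-sided p-value (enumerate n! = 5040 permutations of y under H0): p = 0.561905.
Step 5: alpha = 0.05. fail to reject H0.

tau_b = 0.2381 (C=13, D=8), p = 0.561905, fail to reject H0.


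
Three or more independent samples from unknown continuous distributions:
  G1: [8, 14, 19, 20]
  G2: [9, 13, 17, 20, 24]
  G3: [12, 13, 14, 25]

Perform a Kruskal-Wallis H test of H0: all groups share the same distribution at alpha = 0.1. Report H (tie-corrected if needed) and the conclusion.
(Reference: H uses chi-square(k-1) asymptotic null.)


Step 1: Combine all N = 13 observations and assign midranks.
sorted (value, group, rank): (8,G1,1), (9,G2,2), (12,G3,3), (13,G2,4.5), (13,G3,4.5), (14,G1,6.5), (14,G3,6.5), (17,G2,8), (19,G1,9), (20,G1,10.5), (20,G2,10.5), (24,G2,12), (25,G3,13)
Step 2: Sum ranks within each group.
R_1 = 27 (n_1 = 4)
R_2 = 37 (n_2 = 5)
R_3 = 27 (n_3 = 4)
Step 3: H = 12/(N(N+1)) * sum(R_i^2/n_i) - 3(N+1)
     = 12/(13*14) * (27^2/4 + 37^2/5 + 27^2/4) - 3*14
     = 0.065934 * 638.3 - 42
     = 0.085714.
Step 4: Ties present; correction factor C = 1 - 18/(13^3 - 13) = 0.991758. Corrected H = 0.085714 / 0.991758 = 0.086427.
Step 5: Under H0, H ~ chi^2(2); p-value = 0.957707.
Step 6: alpha = 0.1. fail to reject H0.

H = 0.0864, df = 2, p = 0.957707, fail to reject H0.


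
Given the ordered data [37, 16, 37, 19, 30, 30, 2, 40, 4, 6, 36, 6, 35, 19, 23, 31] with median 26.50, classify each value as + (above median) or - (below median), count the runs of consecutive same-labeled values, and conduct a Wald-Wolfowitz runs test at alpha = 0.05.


Step 1: Compute median = 26.50; label A = above, B = below.
Labels in order: ABABAABABBABABBA  (n_A = 8, n_B = 8)
Step 2: Count runs R = 13.
Step 3: Under H0 (random ordering), E[R] = 2*n_A*n_B/(n_A+n_B) + 1 = 2*8*8/16 + 1 = 9.0000.
        Var[R] = 2*n_A*n_B*(2*n_A*n_B - n_A - n_B) / ((n_A+n_B)^2 * (n_A+n_B-1)) = 14336/3840 = 3.7333.
        SD[R] = 1.9322.
Step 4: Continuity-corrected z = (R - 0.5 - E[R]) / SD[R] = (13 - 0.5 - 9.0000) / 1.9322 = 1.8114.
Step 5: Two-sided p-value via normal approximation = 2*(1 - Phi(|z|)) = 0.070076.
Step 6: alpha = 0.05. fail to reject H0.

R = 13, z = 1.8114, p = 0.070076, fail to reject H0.


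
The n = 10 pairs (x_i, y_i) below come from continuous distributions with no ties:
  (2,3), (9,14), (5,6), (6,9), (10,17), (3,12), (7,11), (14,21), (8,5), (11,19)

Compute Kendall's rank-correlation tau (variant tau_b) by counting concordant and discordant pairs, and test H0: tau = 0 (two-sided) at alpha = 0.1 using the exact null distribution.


Step 1: Enumerate the 45 unordered pairs (i,j) with i<j and classify each by sign(x_j-x_i) * sign(y_j-y_i).
  (1,2):dx=+7,dy=+11->C; (1,3):dx=+3,dy=+3->C; (1,4):dx=+4,dy=+6->C; (1,5):dx=+8,dy=+14->C
  (1,6):dx=+1,dy=+9->C; (1,7):dx=+5,dy=+8->C; (1,8):dx=+12,dy=+18->C; (1,9):dx=+6,dy=+2->C
  (1,10):dx=+9,dy=+16->C; (2,3):dx=-4,dy=-8->C; (2,4):dx=-3,dy=-5->C; (2,5):dx=+1,dy=+3->C
  (2,6):dx=-6,dy=-2->C; (2,7):dx=-2,dy=-3->C; (2,8):dx=+5,dy=+7->C; (2,9):dx=-1,dy=-9->C
  (2,10):dx=+2,dy=+5->C; (3,4):dx=+1,dy=+3->C; (3,5):dx=+5,dy=+11->C; (3,6):dx=-2,dy=+6->D
  (3,7):dx=+2,dy=+5->C; (3,8):dx=+9,dy=+15->C; (3,9):dx=+3,dy=-1->D; (3,10):dx=+6,dy=+13->C
  (4,5):dx=+4,dy=+8->C; (4,6):dx=-3,dy=+3->D; (4,7):dx=+1,dy=+2->C; (4,8):dx=+8,dy=+12->C
  (4,9):dx=+2,dy=-4->D; (4,10):dx=+5,dy=+10->C; (5,6):dx=-7,dy=-5->C; (5,7):dx=-3,dy=-6->C
  (5,8):dx=+4,dy=+4->C; (5,9):dx=-2,dy=-12->C; (5,10):dx=+1,dy=+2->C; (6,7):dx=+4,dy=-1->D
  (6,8):dx=+11,dy=+9->C; (6,9):dx=+5,dy=-7->D; (6,10):dx=+8,dy=+7->C; (7,8):dx=+7,dy=+10->C
  (7,9):dx=+1,dy=-6->D; (7,10):dx=+4,dy=+8->C; (8,9):dx=-6,dy=-16->C; (8,10):dx=-3,dy=-2->C
  (9,10):dx=+3,dy=+14->C
Step 2: C = 38, D = 7, total pairs = 45.
Step 3: tau = (C - D)/(n(n-1)/2) = (38 - 7)/45 = 0.688889.
Step 4: Exact two-sided p-value (enumerate n! = 3628800 permutations of y under H0): p = 0.004687.
Step 5: alpha = 0.1. reject H0.

tau_b = 0.6889 (C=38, D=7), p = 0.004687, reject H0.


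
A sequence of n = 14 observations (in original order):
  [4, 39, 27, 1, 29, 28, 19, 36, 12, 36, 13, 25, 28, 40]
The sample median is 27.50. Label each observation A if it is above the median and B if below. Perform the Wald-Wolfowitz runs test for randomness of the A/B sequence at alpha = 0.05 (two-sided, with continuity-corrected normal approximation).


Step 1: Compute median = 27.50; label A = above, B = below.
Labels in order: BABBAABABABBAA  (n_A = 7, n_B = 7)
Step 2: Count runs R = 10.
Step 3: Under H0 (random ordering), E[R] = 2*n_A*n_B/(n_A+n_B) + 1 = 2*7*7/14 + 1 = 8.0000.
        Var[R] = 2*n_A*n_B*(2*n_A*n_B - n_A - n_B) / ((n_A+n_B)^2 * (n_A+n_B-1)) = 8232/2548 = 3.2308.
        SD[R] = 1.7974.
Step 4: Continuity-corrected z = (R - 0.5 - E[R]) / SD[R] = (10 - 0.5 - 8.0000) / 1.7974 = 0.8345.
Step 5: Two-sided p-value via normal approximation = 2*(1 - Phi(|z|)) = 0.403986.
Step 6: alpha = 0.05. fail to reject H0.

R = 10, z = 0.8345, p = 0.403986, fail to reject H0.


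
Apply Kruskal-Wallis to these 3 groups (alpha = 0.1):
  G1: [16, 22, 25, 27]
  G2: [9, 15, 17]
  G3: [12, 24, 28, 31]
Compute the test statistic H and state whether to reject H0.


Step 1: Combine all N = 11 observations and assign midranks.
sorted (value, group, rank): (9,G2,1), (12,G3,2), (15,G2,3), (16,G1,4), (17,G2,5), (22,G1,6), (24,G3,7), (25,G1,8), (27,G1,9), (28,G3,10), (31,G3,11)
Step 2: Sum ranks within each group.
R_1 = 27 (n_1 = 4)
R_2 = 9 (n_2 = 3)
R_3 = 30 (n_3 = 4)
Step 3: H = 12/(N(N+1)) * sum(R_i^2/n_i) - 3(N+1)
     = 12/(11*12) * (27^2/4 + 9^2/3 + 30^2/4) - 3*12
     = 0.090909 * 434.25 - 36
     = 3.477273.
Step 4: No ties, so H is used without correction.
Step 5: Under H0, H ~ chi^2(2); p-value = 0.175760.
Step 6: alpha = 0.1. fail to reject H0.

H = 3.4773, df = 2, p = 0.175760, fail to reject H0.


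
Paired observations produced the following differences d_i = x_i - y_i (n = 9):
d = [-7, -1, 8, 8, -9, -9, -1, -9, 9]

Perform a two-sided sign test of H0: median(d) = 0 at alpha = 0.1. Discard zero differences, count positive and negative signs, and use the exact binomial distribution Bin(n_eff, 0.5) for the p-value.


Step 1: Discard zero differences. Original n = 9; n_eff = number of nonzero differences = 9.
Nonzero differences (with sign): -7, -1, +8, +8, -9, -9, -1, -9, +9
Step 2: Count signs: positive = 3, negative = 6.
Step 3: Under H0: P(positive) = 0.5, so the number of positives S ~ Bin(9, 0.5).
Step 4: Two-sided exact p-value = sum of Bin(9,0.5) probabilities at or below the observed probability = 0.507812.
Step 5: alpha = 0.1. fail to reject H0.

n_eff = 9, pos = 3, neg = 6, p = 0.507812, fail to reject H0.


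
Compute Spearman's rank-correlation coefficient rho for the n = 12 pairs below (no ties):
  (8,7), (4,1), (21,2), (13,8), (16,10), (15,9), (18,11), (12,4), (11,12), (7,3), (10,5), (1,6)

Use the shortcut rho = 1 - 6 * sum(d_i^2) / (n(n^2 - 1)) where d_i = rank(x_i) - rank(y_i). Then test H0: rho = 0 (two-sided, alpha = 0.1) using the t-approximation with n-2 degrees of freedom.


Step 1: Rank x and y separately (midranks; no ties here).
rank(x): 8->4, 4->2, 21->12, 13->8, 16->10, 15->9, 18->11, 12->7, 11->6, 7->3, 10->5, 1->1
rank(y): 7->7, 1->1, 2->2, 8->8, 10->10, 9->9, 11->11, 4->4, 12->12, 3->3, 5->5, 6->6
Step 2: d_i = R_x(i) - R_y(i); compute d_i^2.
  (4-7)^2=9, (2-1)^2=1, (12-2)^2=100, (8-8)^2=0, (10-10)^2=0, (9-9)^2=0, (11-11)^2=0, (7-4)^2=9, (6-12)^2=36, (3-3)^2=0, (5-5)^2=0, (1-6)^2=25
sum(d^2) = 180.
Step 3: rho = 1 - 6*180 / (12*(12^2 - 1)) = 1 - 1080/1716 = 0.370629.
Step 4: Under H0, t = rho * sqrt((n-2)/(1-rho^2)) = 1.2619 ~ t(10).
Step 5: Two-sided p-value from the t-distribution with 10 df = 0.235621.
Step 6: alpha = 0.1. fail to reject H0.

rho = 0.3706, p = 0.235621, fail to reject H0 at alpha = 0.1.
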